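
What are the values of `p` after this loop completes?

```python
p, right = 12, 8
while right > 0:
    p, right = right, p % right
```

GCD of 12 and 8
`p` takes the values: 12 → 8 → 4

Answer: 4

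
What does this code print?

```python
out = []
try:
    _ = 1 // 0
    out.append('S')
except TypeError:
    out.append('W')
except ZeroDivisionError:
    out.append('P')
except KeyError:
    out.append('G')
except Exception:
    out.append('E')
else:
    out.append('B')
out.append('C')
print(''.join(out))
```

Execution trace: 'P' (except ZeroDivisionError) → 'C' (after the try/except). Output: PC

Answer: PC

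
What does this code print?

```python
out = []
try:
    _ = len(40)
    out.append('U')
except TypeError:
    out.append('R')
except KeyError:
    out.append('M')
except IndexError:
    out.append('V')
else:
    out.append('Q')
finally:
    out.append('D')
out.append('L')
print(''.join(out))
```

Execution trace: 'R' (except TypeError) → 'D' (finally) → 'L' (after the try/except). Output: RDL

Answer: RDL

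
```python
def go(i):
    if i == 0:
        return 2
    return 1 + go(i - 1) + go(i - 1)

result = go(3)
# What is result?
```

go(i) = 1 + 2·go(i-1), go(0)=2. Closed form: (2+1)·2^3 - 1 = 23.

Answer: 23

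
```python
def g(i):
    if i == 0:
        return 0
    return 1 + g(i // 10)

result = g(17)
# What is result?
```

Count of digits of 17: 2

Answer: 2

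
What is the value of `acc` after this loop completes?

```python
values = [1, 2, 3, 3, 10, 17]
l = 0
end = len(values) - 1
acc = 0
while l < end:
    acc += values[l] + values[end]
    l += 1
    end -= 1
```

Sum of pairs from ends
`acc` takes the values: 0 → 18 → 30 → 36

Answer: 36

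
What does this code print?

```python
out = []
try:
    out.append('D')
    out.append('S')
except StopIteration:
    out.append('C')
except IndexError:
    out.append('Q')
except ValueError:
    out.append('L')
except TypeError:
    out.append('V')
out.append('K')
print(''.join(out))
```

Execution trace: 'D' (try body) → 'S' (try body, no exception) → 'K' (after the try/except). Output: DSK

Answer: DSK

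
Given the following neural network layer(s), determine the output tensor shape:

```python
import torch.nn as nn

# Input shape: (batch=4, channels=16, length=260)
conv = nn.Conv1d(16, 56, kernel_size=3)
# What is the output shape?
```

Input: (4, 16, 260) -> Output: (4, 56, 258)

Answer: (4, 56, 258)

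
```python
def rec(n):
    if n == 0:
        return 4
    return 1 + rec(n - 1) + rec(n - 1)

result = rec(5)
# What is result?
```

rec(n) = 1 + 2·rec(n-1), rec(0)=4. Closed form: (4+1)·2^5 - 1 = 159.

Answer: 159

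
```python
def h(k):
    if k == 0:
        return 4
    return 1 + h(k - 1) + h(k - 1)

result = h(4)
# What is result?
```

h(k) = 1 + 2·h(k-1), h(0)=4. Closed form: (4+1)·2^4 - 1 = 79.

Answer: 79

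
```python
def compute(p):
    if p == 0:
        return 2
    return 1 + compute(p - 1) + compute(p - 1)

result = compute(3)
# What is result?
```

compute(p) = 1 + 2·compute(p-1), compute(0)=2. Closed form: (2+1)·2^3 - 1 = 23.

Answer: 23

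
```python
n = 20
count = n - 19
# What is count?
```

Trace:
`n = 20` → n = 20
`count = n - 19` → count = 1
So count = 1

Answer: 1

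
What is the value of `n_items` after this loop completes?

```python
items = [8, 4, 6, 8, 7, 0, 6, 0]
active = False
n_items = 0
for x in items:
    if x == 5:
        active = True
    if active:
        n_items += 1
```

Count elements after first 5 in [8, 4, 6, 8, 7, 0, 6, 0]
`n_items` takes the values: 0

Answer: 0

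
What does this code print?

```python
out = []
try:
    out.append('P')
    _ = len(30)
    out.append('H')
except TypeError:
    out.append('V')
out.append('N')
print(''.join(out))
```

Execution trace: 'P' (try body) → 'V' (except TypeError) → 'N' (after the try/except). Output: PVN

Answer: PVN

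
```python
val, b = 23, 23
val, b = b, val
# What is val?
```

Trace:
`val, b = 23, 23` → val = 23; b = 23
`val, b = b, val` → val = 23; b = 23
So val = 23

Answer: 23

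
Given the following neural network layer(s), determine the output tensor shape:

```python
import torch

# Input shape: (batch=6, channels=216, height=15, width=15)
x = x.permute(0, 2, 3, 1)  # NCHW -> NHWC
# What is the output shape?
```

Input: (6, 216, 15, 15) -> Output: (6, 15, 15, 216)

Answer: (6, 15, 15, 216)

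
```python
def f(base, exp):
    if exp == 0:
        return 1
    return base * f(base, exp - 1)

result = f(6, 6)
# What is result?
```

f(6, 6) = 6 * 6 * 6 * 6 * 6 * 6 = 46656

Answer: 46656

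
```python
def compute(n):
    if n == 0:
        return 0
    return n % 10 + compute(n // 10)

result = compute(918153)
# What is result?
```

Sum of digits of 918153: 3 + 5 + 1 + 8 + 1 + 9 = 27

Answer: 27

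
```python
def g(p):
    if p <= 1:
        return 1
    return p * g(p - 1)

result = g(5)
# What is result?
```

g(5) = 5 * 4 * 3 * 2 * 1 = 120

Answer: 120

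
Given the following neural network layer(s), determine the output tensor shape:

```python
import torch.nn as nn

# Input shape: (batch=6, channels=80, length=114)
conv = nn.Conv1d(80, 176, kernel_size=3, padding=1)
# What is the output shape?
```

Input: (6, 80, 114) -> Output: (6, 176, 114)

Answer: (6, 176, 114)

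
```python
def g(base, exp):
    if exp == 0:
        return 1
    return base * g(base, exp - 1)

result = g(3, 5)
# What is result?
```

g(3, 5) = 3 * 3 * 3 * 3 * 3 = 243

Answer: 243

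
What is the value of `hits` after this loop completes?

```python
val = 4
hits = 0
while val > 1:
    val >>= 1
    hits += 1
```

Count right shifts until 1
`hits` takes the values: 0 → 1 → 2

Answer: 2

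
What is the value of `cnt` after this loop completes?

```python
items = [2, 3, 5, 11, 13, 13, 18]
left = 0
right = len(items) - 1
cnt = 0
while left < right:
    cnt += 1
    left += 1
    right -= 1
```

Iterations until pointers meet (list length 7)
`cnt` takes the values: 0 → 1 → 2 → 3

Answer: 3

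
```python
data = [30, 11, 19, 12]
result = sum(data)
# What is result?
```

Trace:
`data = [30, 11, 19, 12]` → data = [30, 11, 19, 12]
`result = sum(data)` → result = 72
So result = 72

Answer: 72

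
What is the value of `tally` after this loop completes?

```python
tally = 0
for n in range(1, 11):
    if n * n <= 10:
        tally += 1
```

Count numbers where n² ≤ 10
`tally` takes the values: 0 → 1 → 2 → 3

Answer: 3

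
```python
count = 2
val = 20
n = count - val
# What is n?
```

Trace:
`count = 2` → count = 2
`val = 20` → val = 20
`n = count - val` → n = -18
So n = -18

Answer: -18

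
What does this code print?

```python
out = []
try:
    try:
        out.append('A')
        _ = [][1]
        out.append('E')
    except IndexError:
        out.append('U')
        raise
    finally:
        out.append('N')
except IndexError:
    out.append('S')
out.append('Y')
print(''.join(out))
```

Execution trace: 'A' (try body) → 'U' (except IndexError) → 'N' (finally) → 'S' (outer except IndexError) → 'Y' (after the try/except). Output: AUNSY

Answer: AUNSY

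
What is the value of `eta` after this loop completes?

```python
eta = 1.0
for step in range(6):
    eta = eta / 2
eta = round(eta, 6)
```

Halving LR 6 times: 1 / 2^6
`eta` takes the values: 1.0 → 0.5 → 0.25 → 0.125 → 0.0625 → 0.03125 → 0.015625

Answer: 0.015625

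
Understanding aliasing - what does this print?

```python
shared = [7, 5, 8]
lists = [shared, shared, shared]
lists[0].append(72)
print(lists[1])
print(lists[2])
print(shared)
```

Key concept: list of same reference.
Step by step:
`shared = [7, 5, 8]` → shared = [7, 5, 8]
`lists = [shared, shared, shared]` → lists = [[7, 5, 8], [7, 5, 8], [7, 5, 8]]
`lists[0].append(72)` → shared = [7, 5, 8, 72]; lists = [[7, 5, 8, 72], [7, 5, 8, 72], [7, 5, 8, 72]]
`print(lists[1])` → prints [7, 5, 8, 72]
`print(lists[2])` → prints [7, 5, 8, 72]
`print(shared)` → prints [7, 5, 8, 72]

Answer:
[7, 5, 8, 72]
[7, 5, 8, 72]
[7, 5, 8, 72]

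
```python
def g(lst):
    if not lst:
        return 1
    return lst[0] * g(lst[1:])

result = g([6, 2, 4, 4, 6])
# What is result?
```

Product over [6, 2, 4, 4, 6] = 6 * 2 * 4 * 4 * 6 = 1152

Answer: 1152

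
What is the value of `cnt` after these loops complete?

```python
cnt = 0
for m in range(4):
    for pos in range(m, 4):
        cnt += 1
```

Upper triangle: 4 + 3 + ... + 1
`cnt` takes the values: 0 → 1 → 2 → 3 → 4 → 5 → 6 → 7 → 8 → 9 → 10

Answer: 10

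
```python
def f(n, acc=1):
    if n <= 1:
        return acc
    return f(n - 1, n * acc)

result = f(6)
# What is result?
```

Accumulator trace (n, acc): (6, 1) -> (5, 6) -> (4, 30) -> (3, 120) -> (2, 360) -> (1, 720) -> return 720

Answer: 720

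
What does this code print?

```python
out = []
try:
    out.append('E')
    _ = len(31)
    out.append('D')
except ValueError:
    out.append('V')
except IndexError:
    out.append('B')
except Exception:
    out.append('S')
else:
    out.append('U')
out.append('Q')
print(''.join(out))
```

Execution trace: 'E' (try body) → 'S' (except Exception) → 'Q' (after the try/except). Output: ESQ

Answer: ESQ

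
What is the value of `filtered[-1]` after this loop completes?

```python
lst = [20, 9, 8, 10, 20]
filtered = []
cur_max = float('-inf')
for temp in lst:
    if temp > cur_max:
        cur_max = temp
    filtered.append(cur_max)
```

Running max ends at 20
`filtered` takes the values: [] → [20] → [20, 20] → [20, 20, 20] → [20, 20, 20, 20] → [20, 20, 20, 20, 20]
So `filtered[-1]` = 20

Answer: 20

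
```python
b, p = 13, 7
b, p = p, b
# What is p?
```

Trace:
`b, p = 13, 7` → b = 13; p = 7
`b, p = p, b` → b = 7; p = 13
So p = 13

Answer: 13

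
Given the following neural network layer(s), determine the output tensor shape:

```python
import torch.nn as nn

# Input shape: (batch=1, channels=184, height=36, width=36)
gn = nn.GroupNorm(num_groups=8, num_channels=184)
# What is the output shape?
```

Input: (1, 184, 36, 36) -> Output: (1, 184, 36, 36)

Answer: (1, 184, 36, 36)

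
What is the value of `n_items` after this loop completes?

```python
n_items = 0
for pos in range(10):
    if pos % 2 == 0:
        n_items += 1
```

Count numbers divisible by 2 in range(10)
`n_items` takes the values: 0 → 1 → 2 → 3 → 4 → 5

Answer: 5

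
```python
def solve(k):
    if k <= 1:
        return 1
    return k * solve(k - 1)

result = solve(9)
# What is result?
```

solve(9) = 9 * 8 * 7 * 6 * 5 * 4 * 3 * 2 * 1 = 362880

Answer: 362880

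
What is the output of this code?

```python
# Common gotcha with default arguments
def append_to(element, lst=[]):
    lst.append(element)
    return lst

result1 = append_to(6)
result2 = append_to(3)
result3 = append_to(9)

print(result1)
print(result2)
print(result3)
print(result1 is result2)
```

Key concept: mutable default argument gotcha.
Step by step:
`result1 = append_to(6)` → result1 = [6]
`result2 = append_to(3)` → result1 = [6, 3] (same object as result2); result2 = [6, 3] (same object as result1)
`result3 = append_to(9)` → result1 = [6, 3, 9] (same object as result2, result3); result2 = [6, 3, 9] (same object as result1, result3); result3 = [6, 3, 9] (same object as result1, result2)
`print(result1)` → prints [6, 3, 9]
`print(result2)` → prints [6, 3, 9]
`print(result3)` → prints [6, 3, 9]
`print(result1 is result2)` → prints True

Answer:
[6, 3, 9]
[6, 3, 9]
[6, 3, 9]
True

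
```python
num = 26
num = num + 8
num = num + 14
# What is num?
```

Trace:
`num = 26` → num = 26
`num = num + 8` → num = 34
`num = num + 14` → num = 48
So num = 48

Answer: 48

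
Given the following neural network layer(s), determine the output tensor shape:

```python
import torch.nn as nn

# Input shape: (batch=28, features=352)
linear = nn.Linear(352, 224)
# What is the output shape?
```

Input: (28, 352) -> Output: (28, 224)

Answer: (28, 224)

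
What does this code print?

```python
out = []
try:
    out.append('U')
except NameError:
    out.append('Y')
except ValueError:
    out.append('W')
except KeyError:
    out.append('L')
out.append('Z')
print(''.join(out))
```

Execution trace: 'U' (try body, no exception) → 'Z' (after the try/except). Output: UZ

Answer: UZ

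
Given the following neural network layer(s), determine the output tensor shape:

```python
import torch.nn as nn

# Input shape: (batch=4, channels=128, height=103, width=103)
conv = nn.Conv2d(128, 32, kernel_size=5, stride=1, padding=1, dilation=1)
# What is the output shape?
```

Input: (4, 128, 103, 103) -> Output: (4, 32, 101, 101)

Answer: (4, 32, 101, 101)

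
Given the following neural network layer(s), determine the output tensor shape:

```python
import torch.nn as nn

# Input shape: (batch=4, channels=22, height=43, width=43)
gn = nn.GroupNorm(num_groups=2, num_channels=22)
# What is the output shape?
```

Input: (4, 22, 43, 43) -> Output: (4, 22, 43, 43)

Answer: (4, 22, 43, 43)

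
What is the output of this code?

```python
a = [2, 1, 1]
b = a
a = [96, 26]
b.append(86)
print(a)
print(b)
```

Key concept: rebinding vs mutation: a is rebound to a new list, b still points at the original.
Step by step:
`a = [2, 1, 1]` → a = [2, 1, 1]
`b = a` → b = [2, 1, 1] (same object as a)
`a = [96, 26]` → a = [96, 26]
`b.append(86)` → b = [2, 1, 1, 86]
`print(a)` → prints [96, 26]
`print(b)` → prints [2, 1, 1, 86]

Answer:
[96, 26]
[2, 1, 1, 86]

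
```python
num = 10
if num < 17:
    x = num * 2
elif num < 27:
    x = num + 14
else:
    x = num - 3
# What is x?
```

Trace:
`num = 10` → num = 10
`if num < 17: ...` → num < 17 is True → x = 20
So x = 20

Answer: 20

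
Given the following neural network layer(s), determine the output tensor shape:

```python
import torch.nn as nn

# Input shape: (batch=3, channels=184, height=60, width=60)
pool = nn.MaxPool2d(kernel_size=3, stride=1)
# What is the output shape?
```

Input: (3, 184, 60, 60) -> Output: (3, 184, 58, 58)

Answer: (3, 184, 58, 58)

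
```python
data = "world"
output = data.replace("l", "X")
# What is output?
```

Trace:
`data = "world"` → data = 'world'
`output = data.replace("l", "X")` → output = 'worXd'
So output = 'worXd'

Answer: 'worXd'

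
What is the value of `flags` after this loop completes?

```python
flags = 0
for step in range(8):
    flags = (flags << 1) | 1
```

Build 8 consecutive 1-bits: 0b11111111
`flags` takes the values: 0 → 1 → 3 → 7 → 15 → 31 → 63 → 127 → 255

Answer: 255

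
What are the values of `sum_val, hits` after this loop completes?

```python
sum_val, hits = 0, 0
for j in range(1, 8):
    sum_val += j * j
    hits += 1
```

Sum of squares and count
`sum_val, hits` takes the values: (0, 0) → (1, 0) → (1, 1) → (5, 1) → (5, 2) → (14, 2) → (14, 3) → (30, 3) → (30, 4) → (55, 4) → (55, 5) → (91, 5) → (91, 6) → (140, 6) → (140, 7)

Answer: 140, 7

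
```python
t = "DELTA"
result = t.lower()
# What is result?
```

Trace:
`t = "DELTA"` → t = 'DELTA'
`result = t.lower()` → result = 'delta'
So result = 'delta'

Answer: 'delta'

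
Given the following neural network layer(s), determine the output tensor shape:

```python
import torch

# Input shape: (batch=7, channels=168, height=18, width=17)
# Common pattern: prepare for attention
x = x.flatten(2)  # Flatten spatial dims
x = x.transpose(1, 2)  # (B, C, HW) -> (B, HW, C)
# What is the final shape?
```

Input: (7, 168, 18, 17) -> after flatten(2): (7, 168, 306) -> Output: (7, 306, 168)

Answer: (7, 306, 168)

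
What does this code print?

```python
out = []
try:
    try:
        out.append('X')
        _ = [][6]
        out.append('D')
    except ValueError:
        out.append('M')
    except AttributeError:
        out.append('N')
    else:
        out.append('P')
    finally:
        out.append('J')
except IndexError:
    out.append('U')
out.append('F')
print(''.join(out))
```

Execution trace: 'X' (inner try body) → 'J' (inner finally) → 'U' (outer except IndexError) → 'F' (after the try/except). Output: XJUF

Answer: XJUF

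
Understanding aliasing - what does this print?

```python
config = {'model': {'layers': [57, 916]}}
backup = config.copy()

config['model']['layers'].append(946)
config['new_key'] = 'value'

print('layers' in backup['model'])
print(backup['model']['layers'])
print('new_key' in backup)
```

Key concept: shallow copy gotcha with nested dict.
Step by step:
`config = {'model': {'layers': [57, 916]}}` → config = {'model': {'layers': [57, 916]}}
`backup = config.copy()` → backup = {'model': {'layers': [57, 916]}}
`config['model']['layers'].append(946)` → config = {'model': {'layers': [57, 916, 946]}}; backup = {'model': {'layers': [57, 916, 946]}}
`config['new_key'] = 'value'` → config = {'model': {'layers': [57, 916, 946]}, 'new_key': 'value'}
`print('layers' in backup['model'])` → prints True
`print(backup['model']['layers'])` → prints [57, 916, 946]
`print('new_key' in backup)` → prints False

Answer:
True
[57, 916, 946]
False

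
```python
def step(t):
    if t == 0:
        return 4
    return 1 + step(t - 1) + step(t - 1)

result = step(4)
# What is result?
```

step(t) = 1 + 2·step(t-1), step(0)=4. Closed form: (4+1)·2^4 - 1 = 79.

Answer: 79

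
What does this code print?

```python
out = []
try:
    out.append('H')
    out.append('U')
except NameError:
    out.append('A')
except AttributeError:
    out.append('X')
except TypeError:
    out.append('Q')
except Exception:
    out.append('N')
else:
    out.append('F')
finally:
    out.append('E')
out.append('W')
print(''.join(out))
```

Execution trace: 'H' (try body) → 'U' (try body, no exception) → 'F' (else) → 'E' (finally) → 'W' (after the try/except). Output: HUFEW

Answer: HUFEW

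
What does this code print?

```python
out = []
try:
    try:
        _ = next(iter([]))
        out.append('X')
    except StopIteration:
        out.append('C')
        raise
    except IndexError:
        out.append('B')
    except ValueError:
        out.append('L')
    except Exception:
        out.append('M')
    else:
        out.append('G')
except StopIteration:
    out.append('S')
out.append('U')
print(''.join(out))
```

Execution trace: 'C' (inner except StopIteration) → 'S' (outer except StopIteration) → 'U' (after the try/except). Output: CSU

Answer: CSU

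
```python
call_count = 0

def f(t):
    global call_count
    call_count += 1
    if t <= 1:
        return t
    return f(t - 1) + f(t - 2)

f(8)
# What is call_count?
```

Calls(t) = 1 + Calls(t-1) + Calls(t-2); Calls(0)=Calls(1)=1. For t=8 this gives 67.

Answer: 67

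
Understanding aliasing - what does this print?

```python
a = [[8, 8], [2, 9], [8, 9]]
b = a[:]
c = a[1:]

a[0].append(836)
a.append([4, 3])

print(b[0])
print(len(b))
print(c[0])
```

Key concept: slice with nested mutation.
Step by step:
`a = [[8, 8], [2, 9], [8, 9]]` → a = [[8, 8], [2, 9], [8, 9]]
`b = a[:]` → b = [[8, 8], [2, 9], [8, 9]]
`c = a[1:]` → c = [[2, 9], [8, 9]]
`a[0].append(836)` → a = [[8, 8, 836], [2, 9], [8, 9]]; b = [[8, 8, 836], [2, 9], [8, 9]]
`a.append([4, 3])` → a = [[8, 8, 836], [2, 9], [8, 9], [4, 3]]
`print(b[0])` → prints [8, 8, 836]
`print(len(b))` → prints 3
`print(c[0])` → prints [2, 9]

Answer:
[8, 8, 836]
3
[2, 9]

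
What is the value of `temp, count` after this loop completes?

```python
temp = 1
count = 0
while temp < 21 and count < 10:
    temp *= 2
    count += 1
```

Double until >= 21 or 10 iterations
`temp, count` takes the values: (1, 0) → (2, 0) → (2, 1) → (4, 1) → (4, 2) → (8, 2) → (8, 3) → (16, 3) → (16, 4) → (32, 4) → (32, 5)

Answer: 32, 5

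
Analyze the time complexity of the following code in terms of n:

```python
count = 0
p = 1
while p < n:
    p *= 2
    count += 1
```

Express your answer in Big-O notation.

Each loop level contributes: log n. Multiplying the contributions gives O(log n).

Answer: O(log n)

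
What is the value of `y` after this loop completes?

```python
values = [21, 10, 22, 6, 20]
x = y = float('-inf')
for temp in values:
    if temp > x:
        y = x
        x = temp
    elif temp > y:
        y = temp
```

Second largest (with repeats) in [21, 10, 22, 6, 20]
`y` takes the values: -inf → 10 → 21

Answer: 21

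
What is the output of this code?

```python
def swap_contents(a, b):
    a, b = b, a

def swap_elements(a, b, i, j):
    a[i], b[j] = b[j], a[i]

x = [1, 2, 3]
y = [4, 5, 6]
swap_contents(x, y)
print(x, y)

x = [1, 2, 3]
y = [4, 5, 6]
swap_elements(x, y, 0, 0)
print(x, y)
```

Key concept: parameter rebinding vs mutation.
Step by step:
`x = [1, 2, 3]` → x = [1, 2, 3]
`y = [4, 5, 6]` → y = [4, 5, 6]
`swap_contents(x, y)` → no visible change to tracked variables
`print(x, y)` → prints [1, 2, 3] [4, 5, 6]
`x = [1, 2, 3]` → x = [1, 2, 3]
`y = [4, 5, 6]` → y = [4, 5, 6]
`swap_elements(x, y, 0, 0)` → x = [4, 2, 3]; y = [1, 5, 6]
`print(x, y)` → prints [4, 2, 3] [1, 5, 6]

Answer:
[1, 2, 3] [4, 5, 6]
[4, 2, 3] [1, 5, 6]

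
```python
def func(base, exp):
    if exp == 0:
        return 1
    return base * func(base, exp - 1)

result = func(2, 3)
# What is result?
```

func(2, 3) = 2 * 2 * 2 = 8

Answer: 8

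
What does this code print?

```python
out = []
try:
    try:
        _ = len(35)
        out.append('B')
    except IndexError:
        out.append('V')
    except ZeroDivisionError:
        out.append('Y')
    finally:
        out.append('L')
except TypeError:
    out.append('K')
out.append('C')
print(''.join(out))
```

Execution trace: 'L' (finally) → 'K' (outer except TypeError) → 'C' (after the try/except). Output: LKC

Answer: LKC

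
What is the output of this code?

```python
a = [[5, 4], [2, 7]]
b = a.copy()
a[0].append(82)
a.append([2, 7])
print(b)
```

Key concept: shallow copy with nested lists.
Step by step:
`a = [[5, 4], [2, 7]]` → a = [[5, 4], [2, 7]]
`b = a.copy()` → b = [[5, 4], [2, 7]]
`a[0].append(82)` → a = [[5, 4, 82], [2, 7]]; b = [[5, 4, 82], [2, 7]]
`a.append([2, 7])` → a = [[5, 4, 82], [2, 7], [2, 7]]
`print(b)` → prints [[5, 4, 82], [2, 7]]

Answer: [[5, 4, 82], [2, 7]]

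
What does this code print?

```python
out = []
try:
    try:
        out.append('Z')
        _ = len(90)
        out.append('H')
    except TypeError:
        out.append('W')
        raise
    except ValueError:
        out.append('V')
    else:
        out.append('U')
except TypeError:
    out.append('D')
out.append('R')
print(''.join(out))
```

Execution trace: 'Z' (inner try body) → 'W' (inner except TypeError) → 'D' (outer except TypeError) → 'R' (after the try/except). Output: ZWDR

Answer: ZWDR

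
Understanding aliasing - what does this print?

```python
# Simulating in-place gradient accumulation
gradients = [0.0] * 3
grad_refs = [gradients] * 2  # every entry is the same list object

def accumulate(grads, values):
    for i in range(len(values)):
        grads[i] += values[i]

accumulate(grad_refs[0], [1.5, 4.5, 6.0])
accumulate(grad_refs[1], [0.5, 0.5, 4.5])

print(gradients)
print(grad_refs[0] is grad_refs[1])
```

Key concept: gradient accumulation aliasing.
Step by step:
`gradients = [0.0] * 3` → gradients = [0.0, 0.0, 0.0]
`grad_refs = [gradients] * 2` → grad_refs = [[0.0, 0.0, 0.0], [0.0, 0.0, 0.0]]
`accumulate(grad_refs[0], [1.5, 4.5, 6.0])` → gradients = [1.5, 4.5, 6.0]; grad_refs = [[1.5, 4.5, 6.0], [1.5, 4.5, 6.0]]
`accumulate(grad_refs[1], [0.5, 0.5, 4.5])` → gradients = [2.0, 5.0, 10.5]; grad_refs = [[2.0, 5.0, 10.5], [2.0, 5.0, 10.5]]
`print(gradients)` → prints [2.0, 5.0, 10.5]
`print(grad_refs[0] is grad_refs[1])` → prints True

Answer:
[2.0, 5.0, 10.5]
True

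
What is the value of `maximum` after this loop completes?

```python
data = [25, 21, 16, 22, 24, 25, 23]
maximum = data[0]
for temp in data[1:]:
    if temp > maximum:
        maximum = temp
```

Maximum of [25, 21, 16, 22, 24, 25, 23]
`maximum` takes the values: 25

Answer: 25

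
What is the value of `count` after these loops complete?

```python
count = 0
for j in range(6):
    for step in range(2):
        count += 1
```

6 * 2 = 12
`count` takes the values: 0 → 1 → 2 → 3 → 4 → 5 → 6 → 7 → 8 → 9 → 10 → 11 → 12

Answer: 12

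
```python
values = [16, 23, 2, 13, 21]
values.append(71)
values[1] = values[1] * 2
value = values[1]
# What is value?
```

Trace:
`values = [16, 23, 2, 13, 21]` → values = [16, 23, 2, 13, 21]
`values.append(71)` → values = [16, 23, 2, 13, 21, 71]
`values[1] = values[1] * 2` → values = [16, 46, 2, 13, 21, 71]
`value = values[1]` → value = 46
So value = 46

Answer: 46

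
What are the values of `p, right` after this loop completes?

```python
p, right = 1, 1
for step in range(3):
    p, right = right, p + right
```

Fibonacci: after 3 iterations
`p, right` takes the values: (1, 1) → (1, 2) → (2, 3) → (3, 5)

Answer: 3, 5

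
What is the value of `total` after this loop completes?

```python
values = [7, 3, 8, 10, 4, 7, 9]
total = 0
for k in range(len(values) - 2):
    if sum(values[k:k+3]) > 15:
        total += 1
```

Count windows with sum > 15
`total` takes the values: 0 → 1 → 2 → 3 → 4 → 5

Answer: 5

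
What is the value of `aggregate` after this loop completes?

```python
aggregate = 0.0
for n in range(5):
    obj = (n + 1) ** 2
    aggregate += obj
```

Sum of squared losses 1² + 2² + ... + 5²
`aggregate` takes the values: 0.0 → 1.0 → 5.0 → 14.0 → 30.0 → 55.0

Answer: 55.0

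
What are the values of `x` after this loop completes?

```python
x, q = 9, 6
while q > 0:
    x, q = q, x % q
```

GCD of 9 and 6
`x` takes the values: 9 → 6 → 3

Answer: 3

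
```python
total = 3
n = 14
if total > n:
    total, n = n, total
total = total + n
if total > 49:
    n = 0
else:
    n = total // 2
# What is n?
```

Trace:
`total = 3` → total = 3
`n = 14` → n = 14
`if total > n: ...` → total > n is False → no variable changes
`total = total + n` → total = 17
`if total > 49: ...` → total > 49 is False, take else branch → n = 8
So n = 8

Answer: 8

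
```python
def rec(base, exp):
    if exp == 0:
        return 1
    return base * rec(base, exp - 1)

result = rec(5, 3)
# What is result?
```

rec(5, 3) = 5 * 5 * 5 = 125

Answer: 125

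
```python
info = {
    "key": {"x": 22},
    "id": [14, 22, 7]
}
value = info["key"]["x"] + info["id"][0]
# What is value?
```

Trace:
`info = { ...` → info = {'key': {'x': 22}, 'id': [14, 22, 7]}
`value = info["key"]["x"] + info["id"][0]` → value = 36
So value = 36

Answer: 36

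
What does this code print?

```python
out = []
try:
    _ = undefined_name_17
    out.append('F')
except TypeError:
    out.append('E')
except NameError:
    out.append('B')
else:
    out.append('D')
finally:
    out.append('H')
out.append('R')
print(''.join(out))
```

Execution trace: 'B' (except NameError) → 'H' (finally) → 'R' (after the try/except). Output: BHR

Answer: BHR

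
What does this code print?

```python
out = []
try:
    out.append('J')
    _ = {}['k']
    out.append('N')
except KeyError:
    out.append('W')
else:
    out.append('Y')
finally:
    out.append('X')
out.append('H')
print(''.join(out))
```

Execution trace: 'J' (try body) → 'W' (except KeyError) → 'X' (finally) → 'H' (after the try/except). Output: JWXH

Answer: JWXH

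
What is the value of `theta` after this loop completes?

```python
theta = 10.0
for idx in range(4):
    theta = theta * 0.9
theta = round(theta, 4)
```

Exponential decay: 10.0 * 0.9^4
`theta` takes the values: 10.0 → 9.0 → 8.1 → 7.29 → 6.561

Answer: 6.561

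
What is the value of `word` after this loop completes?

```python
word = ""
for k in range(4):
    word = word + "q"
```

Repeat 'q' 4 times
`word` takes the values: "" → "q" → "qq" → "qqq" → "qqqq"

Answer: "qqqq"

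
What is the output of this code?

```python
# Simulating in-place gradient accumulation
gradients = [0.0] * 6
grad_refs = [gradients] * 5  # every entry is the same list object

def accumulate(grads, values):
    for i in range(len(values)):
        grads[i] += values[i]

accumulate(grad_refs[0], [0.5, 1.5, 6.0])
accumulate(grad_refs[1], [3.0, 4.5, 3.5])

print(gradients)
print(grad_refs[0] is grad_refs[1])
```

Key concept: gradient accumulation aliasing.
Step by step:
`gradients = [0.0] * 6` → gradients = [0.0, 0.0, 0.0, 0.0, 0.0, 0.0]
`grad_refs = [gradients] * 5` → grad_refs = [[0.0, 0.0, 0.0, 0.0, 0.0, 0.0], [0.0, 0.0, 0.0, 0.0, 0.0, 0.0], [0.0, 0.0, 0.0, 0.0, 0.0, 0.0], [0.0, 0.0, 0.0, 0.0, 0.0, 0.0], [0.0, 0.0, 0.0, 0.0, 0.0, 0.0]]
`accumulate(grad_refs[0], [0.5, 1.5, 6.0])` → gradients = [0.5, 1.5, 6.0, 0.0, 0.0, 0.0]; grad_refs = [[0.5, 1.5, 6.0, 0.0, 0.0, 0.0], [0.5, 1.5, 6.0, 0.0, 0.0, 0.0], [0.5, 1.5, 6.0, 0.0, 0.0, 0.0], [0.5, 1.5, 6.0, 0.0, 0.0, 0.0], [0.5, 1.5, 6.0, 0.0, 0.0, 0.0]]
`accumulate(grad_refs[1], [3.0, 4.5, 3.5])` → gradients = [3.5, 6.0, 9.5, 0.0, 0.0, 0.0]; grad_refs = [[3.5, 6.0, 9.5, 0.0, 0.0, 0.0], [3.5, 6.0, 9.5, 0.0, 0.0, 0.0], [3.5, 6.0, 9.5, 0.0, 0.0, 0.0], [3.5, 6.0, 9.5, 0.0, 0.0, 0.0], [3.5, 6.0, 9.5, 0.0, 0.0, 0.0]]
`print(gradients)` → prints [3.5, 6.0, 9.5, 0.0, 0.0, 0.0]
`print(grad_refs[0] is grad_refs[1])` → prints True

Answer:
[3.5, 6.0, 9.5, 0.0, 0.0, 0.0]
True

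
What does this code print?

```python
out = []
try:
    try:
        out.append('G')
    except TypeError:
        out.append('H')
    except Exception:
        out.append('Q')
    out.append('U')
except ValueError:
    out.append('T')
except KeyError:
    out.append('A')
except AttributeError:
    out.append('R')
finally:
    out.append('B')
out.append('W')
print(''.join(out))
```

Execution trace: 'G' (inner try body, no exception) → 'U' (try body, no exception) → 'B' (finally) → 'W' (after the try/except). Output: GUBW

Answer: GUBW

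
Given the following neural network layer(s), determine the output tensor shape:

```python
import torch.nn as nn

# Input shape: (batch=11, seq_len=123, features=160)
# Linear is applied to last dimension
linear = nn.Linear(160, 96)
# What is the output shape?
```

Input: (11, 123, 160) -> Output: (11, 123, 96)

Answer: (11, 123, 96)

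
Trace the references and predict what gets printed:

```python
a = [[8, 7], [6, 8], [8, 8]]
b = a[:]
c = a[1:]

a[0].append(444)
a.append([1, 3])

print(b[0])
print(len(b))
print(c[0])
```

Key concept: slice with nested mutation.
Step by step:
`a = [[8, 7], [6, 8], [8, 8]]` → a = [[8, 7], [6, 8], [8, 8]]
`b = a[:]` → b = [[8, 7], [6, 8], [8, 8]]
`c = a[1:]` → c = [[6, 8], [8, 8]]
`a[0].append(444)` → a = [[8, 7, 444], [6, 8], [8, 8]]; b = [[8, 7, 444], [6, 8], [8, 8]]
`a.append([1, 3])` → a = [[8, 7, 444], [6, 8], [8, 8], [1, 3]]
`print(b[0])` → prints [8, 7, 444]
`print(len(b))` → prints 3
`print(c[0])` → prints [6, 8]

Answer:
[8, 7, 444]
3
[6, 8]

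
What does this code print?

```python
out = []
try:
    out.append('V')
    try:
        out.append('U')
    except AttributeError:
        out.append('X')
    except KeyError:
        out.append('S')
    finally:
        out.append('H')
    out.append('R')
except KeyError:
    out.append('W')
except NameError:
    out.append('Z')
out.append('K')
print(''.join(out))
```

Execution trace: 'V' (try body) → 'U' (inner try body, no exception) → 'H' (inner finally) → 'R' (try body, no exception) → 'K' (after the try/except). Output: VUHRK

Answer: VUHRK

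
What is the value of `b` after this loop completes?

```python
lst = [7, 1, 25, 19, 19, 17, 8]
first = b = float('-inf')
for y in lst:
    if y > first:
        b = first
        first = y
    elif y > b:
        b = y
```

Second largest (with repeats) in [7, 1, 25, 19, 19, 17, 8]
`b` takes the values: -inf → 1 → 7 → 19

Answer: 19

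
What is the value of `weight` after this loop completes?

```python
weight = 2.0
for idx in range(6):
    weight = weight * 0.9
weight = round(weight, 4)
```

Exponential decay: 2.0 * 0.9^6
`weight` takes the values: 2.0 → 1.8 → 1.62 → 1.458 → 1.3122 → 1.18098 → 1.062882 → 1.0629

Answer: 1.0629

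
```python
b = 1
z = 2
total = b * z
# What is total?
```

Trace:
`b = 1` → b = 1
`z = 2` → z = 2
`total = b * z` → total = 2
So total = 2

Answer: 2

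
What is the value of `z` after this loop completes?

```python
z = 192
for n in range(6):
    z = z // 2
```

Halve 6 times: 192 // 2^6 = 3
`z` takes the values: 192 → 96 → 48 → 24 → 12 → 6 → 3

Answer: 3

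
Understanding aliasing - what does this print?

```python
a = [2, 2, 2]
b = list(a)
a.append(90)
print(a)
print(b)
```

Key concept: list() constructor creates copy.
Step by step:
`a = [2, 2, 2]` → a = [2, 2, 2]
`b = list(a)` → b = [2, 2, 2]
`a.append(90)` → a = [2, 2, 2, 90]
`print(a)` → prints [2, 2, 2, 90]
`print(b)` → prints [2, 2, 2]

Answer:
[2, 2, 2, 90]
[2, 2, 2]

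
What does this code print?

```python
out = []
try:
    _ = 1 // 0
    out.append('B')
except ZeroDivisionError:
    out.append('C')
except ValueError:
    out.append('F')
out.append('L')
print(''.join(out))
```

Execution trace: 'C' (except ZeroDivisionError) → 'L' (after the try/except). Output: CL

Answer: CL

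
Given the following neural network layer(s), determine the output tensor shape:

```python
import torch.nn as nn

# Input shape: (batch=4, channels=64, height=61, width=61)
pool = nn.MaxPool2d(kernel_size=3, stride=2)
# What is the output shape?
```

Input: (4, 64, 61, 61) -> Output: (4, 64, 30, 30)

Answer: (4, 64, 30, 30)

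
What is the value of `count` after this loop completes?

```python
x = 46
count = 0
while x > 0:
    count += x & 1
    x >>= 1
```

Count set bits in 46 (binary: 0b101110)
`count` takes the values: 0 → 1 → 2 → 3 → 4

Answer: 4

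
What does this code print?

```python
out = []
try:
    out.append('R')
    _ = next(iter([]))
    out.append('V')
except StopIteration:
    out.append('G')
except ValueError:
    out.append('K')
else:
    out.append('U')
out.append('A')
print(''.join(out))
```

Execution trace: 'R' (try body) → 'G' (except StopIteration) → 'A' (after the try/except). Output: RGA

Answer: RGA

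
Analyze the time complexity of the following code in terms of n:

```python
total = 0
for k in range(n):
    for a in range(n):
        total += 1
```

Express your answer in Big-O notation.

Each loop level contributes: n × n. Multiplying the contributions gives O(n^2).

Answer: O(n^2)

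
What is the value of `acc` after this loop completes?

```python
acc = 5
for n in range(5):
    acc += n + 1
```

Start at 5, add 1 to 5 = 20
`acc` takes the values: 5 → 6 → 8 → 11 → 15 → 20

Answer: 20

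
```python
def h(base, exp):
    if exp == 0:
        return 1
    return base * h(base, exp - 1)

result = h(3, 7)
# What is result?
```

h(3, 7) = 3 * 3 * 3 * 3 * 3 * 3 * 3 = 2187

Answer: 2187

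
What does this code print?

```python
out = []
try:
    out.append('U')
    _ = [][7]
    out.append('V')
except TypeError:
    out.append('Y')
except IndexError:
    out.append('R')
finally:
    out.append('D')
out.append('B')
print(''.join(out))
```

Execution trace: 'U' (try body) → 'R' (except IndexError) → 'D' (finally) → 'B' (after the try/except). Output: URDB

Answer: URDB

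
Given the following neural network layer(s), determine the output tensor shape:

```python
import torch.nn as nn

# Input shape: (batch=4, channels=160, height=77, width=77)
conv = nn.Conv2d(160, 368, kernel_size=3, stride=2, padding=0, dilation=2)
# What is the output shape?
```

Input: (4, 160, 77, 77) -> Output: (4, 368, 37, 37)

Answer: (4, 368, 37, 37)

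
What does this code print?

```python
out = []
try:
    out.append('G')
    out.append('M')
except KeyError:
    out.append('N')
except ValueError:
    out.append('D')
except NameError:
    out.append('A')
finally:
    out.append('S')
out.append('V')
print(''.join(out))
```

Execution trace: 'G' (try body) → 'M' (try body, no exception) → 'S' (finally) → 'V' (after the try/except). Output: GMSV

Answer: GMSV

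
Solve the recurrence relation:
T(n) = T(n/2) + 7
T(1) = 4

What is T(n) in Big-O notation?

Each step divides n by 2 and adds 7. After log_2(n) steps we reach T(1)=4. So T(n) = 7·log_2(n) + 4 = O(log n).

Answer: O(log n)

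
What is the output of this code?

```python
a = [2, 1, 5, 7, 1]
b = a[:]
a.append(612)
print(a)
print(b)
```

Key concept: slice [:] creates copy.
Step by step:
`a = [2, 1, 5, 7, 1]` → a = [2, 1, 5, 7, 1]
`b = a[:]` → b = [2, 1, 5, 7, 1]
`a.append(612)` → a = [2, 1, 5, 7, 1, 612]
`print(a)` → prints [2, 1, 5, 7, 1, 612]
`print(b)` → prints [2, 1, 5, 7, 1]

Answer:
[2, 1, 5, 7, 1, 612]
[2, 1, 5, 7, 1]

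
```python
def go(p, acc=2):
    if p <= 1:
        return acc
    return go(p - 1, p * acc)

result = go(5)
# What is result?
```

Accumulator trace (n, acc): (5, 2) -> (4, 10) -> (3, 40) -> (2, 120) -> (1, 240) -> return 240

Answer: 240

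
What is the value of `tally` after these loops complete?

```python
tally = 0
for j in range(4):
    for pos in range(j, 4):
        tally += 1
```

Upper triangle: 4 + 3 + ... + 1
`tally` takes the values: 0 → 1 → 2 → 3 → 4 → 5 → 6 → 7 → 8 → 9 → 10

Answer: 10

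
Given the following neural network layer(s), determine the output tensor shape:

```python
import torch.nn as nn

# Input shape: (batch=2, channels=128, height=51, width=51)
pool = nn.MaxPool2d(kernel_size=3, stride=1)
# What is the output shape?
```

Input: (2, 128, 51, 51) -> Output: (2, 128, 49, 49)

Answer: (2, 128, 49, 49)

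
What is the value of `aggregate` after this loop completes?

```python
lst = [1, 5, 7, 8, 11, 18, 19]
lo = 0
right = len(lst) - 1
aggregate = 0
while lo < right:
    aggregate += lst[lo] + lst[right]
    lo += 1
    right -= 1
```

Sum of pairs from ends
`aggregate` takes the values: 0 → 20 → 43 → 61

Answer: 61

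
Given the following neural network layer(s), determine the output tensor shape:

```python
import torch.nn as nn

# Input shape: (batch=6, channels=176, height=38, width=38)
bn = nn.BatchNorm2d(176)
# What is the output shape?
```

Input: (6, 176, 38, 38) -> Output: (6, 176, 38, 38)

Answer: (6, 176, 38, 38)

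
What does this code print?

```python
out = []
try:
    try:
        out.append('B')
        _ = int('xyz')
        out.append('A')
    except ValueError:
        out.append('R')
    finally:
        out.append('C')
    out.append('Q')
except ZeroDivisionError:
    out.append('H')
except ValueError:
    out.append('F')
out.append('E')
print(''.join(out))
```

Execution trace: 'B' (inner try body) → 'R' (inner except ValueError) → 'C' (inner finally) → 'Q' (try body, no exception) → 'E' (after the try/except). Output: BRCQE

Answer: BRCQE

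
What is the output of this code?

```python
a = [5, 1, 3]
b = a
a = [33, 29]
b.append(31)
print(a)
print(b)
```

Key concept: rebinding vs mutation: a is rebound to a new list, b still points at the original.
Step by step:
`a = [5, 1, 3]` → a = [5, 1, 3]
`b = a` → b = [5, 1, 3] (same object as a)
`a = [33, 29]` → a = [33, 29]
`b.append(31)` → b = [5, 1, 3, 31]
`print(a)` → prints [33, 29]
`print(b)` → prints [5, 1, 3, 31]

Answer:
[33, 29]
[5, 1, 3, 31]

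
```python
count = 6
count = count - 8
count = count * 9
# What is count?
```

Trace:
`count = 6` → count = 6
`count = count - 8` → count = -2
`count = count * 9` → count = -18
So count = -18

Answer: -18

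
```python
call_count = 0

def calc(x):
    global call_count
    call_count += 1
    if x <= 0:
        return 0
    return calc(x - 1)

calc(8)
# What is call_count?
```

Linear recursion stepping by 1: 9 calls from x=8 down to ≤0.

Answer: 9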